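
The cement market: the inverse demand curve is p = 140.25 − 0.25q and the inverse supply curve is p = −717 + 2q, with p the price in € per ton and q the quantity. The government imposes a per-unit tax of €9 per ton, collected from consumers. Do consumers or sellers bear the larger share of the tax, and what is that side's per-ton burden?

Inverting to q(p) form: qd = 561 − 4p; qs = 0.5p + 358.5.
Before the tax: set 561 − 4p = 0.5p + 358.5 → p* = €45, q* = 381.
With the tax collected from consumers, demand (in seller-price terms) shifts: qd = 561 − 4(p + 9).
Solving gives q = 377 with consumers paying €46 and sellers receiving €37 (the €9 wedge).
Per-ton burden: consumers €1, sellers €8.
Sellers take the larger share because supply is less price-elastic here (demand slope 4 vs supply slope 0.5).
The less price-elastic side of the market bears the larger share of a per-unit tax.

Sellers bear the larger share: €8 per ton.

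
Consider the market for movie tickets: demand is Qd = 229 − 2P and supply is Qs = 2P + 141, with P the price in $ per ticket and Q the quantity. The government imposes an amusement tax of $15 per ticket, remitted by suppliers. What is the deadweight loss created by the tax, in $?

Deadweight loss = $112.5.

Without the tax, 229 − 2P = 2P + 141 gives 4P = 88, so P* = $22 and Q* = 185.
With the tax collected from suppliers, supply shifts: Qs = 2(P − 15) + 141.
New equilibrium: buyers pay $29.5, suppliers receive $14.5, Q = 170. (Wedge: Pb − Ps = 15.)
Quantity falls by |ΔQ| = |185 − 170| = 15.
DWL = ½ · t · |ΔQ| = ½ · 15 · 15 = $112.5.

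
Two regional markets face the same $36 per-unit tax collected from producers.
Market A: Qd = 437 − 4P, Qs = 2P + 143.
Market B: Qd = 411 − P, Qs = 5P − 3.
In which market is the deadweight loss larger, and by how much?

Market A, by $324.

Market A: pre-tax P* = $49, Q* = 241; post-tax Q = 193; deadweight loss = $864.
Market B: pre-tax P* = $69, Q* = 342; post-tax Q = 312; deadweight loss = $540.
Difference: $864 vs $540 → market A is larger by $324.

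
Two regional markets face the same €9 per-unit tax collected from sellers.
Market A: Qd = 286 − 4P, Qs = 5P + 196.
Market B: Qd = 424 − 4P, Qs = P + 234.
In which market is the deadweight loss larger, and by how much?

Market A, by €57.6.

Market A: pre-tax P* = €10, Q* = 246; post-tax Q = 226; deadweight loss = €90.
Market B: pre-tax P* = €38, Q* = 272; post-tax Q = 264.8; deadweight loss = €32.4.
Difference: €90 vs €32.4 → market A is larger by €57.6.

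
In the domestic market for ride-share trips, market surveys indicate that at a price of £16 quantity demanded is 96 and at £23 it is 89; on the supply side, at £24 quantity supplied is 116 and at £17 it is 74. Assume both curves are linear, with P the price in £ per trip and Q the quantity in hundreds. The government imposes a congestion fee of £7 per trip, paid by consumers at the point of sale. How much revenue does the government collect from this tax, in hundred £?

Demand slope: (89 − 96)/(23 − 16) = -1, so Qd = 112 − P.
Supply slope: (74 − 116)/(17 − 24) = 6, so Qs = 6P − 28.
Without the tax, 112 − P = 6P − 28 gives 7P = 140, so P* = £20 and Q* = 92.
With the tax collected from consumers, demand (in seller-price terms) shifts: Qd = 112 − (P + 7).
Solving gives Q = 86 with consumers paying £26 and sellers receiving £19 (the £7 wedge).
Revenue = t · Q = 7 · 86 = £602.

Tax revenue = £602 hundred.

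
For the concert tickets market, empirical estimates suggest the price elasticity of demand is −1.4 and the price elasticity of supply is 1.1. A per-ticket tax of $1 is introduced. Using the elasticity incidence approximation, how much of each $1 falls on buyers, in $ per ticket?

Buyers bear ≈ $0.44 per ticket.

Incidence ratio: buyers' share ≈ εs / (εs + |εd|) = 1.1 / (1.1 + 1.4) = 0.44.
So buyers bear ≈ 0.44 × $1 = $0.44; producers bear $0.56.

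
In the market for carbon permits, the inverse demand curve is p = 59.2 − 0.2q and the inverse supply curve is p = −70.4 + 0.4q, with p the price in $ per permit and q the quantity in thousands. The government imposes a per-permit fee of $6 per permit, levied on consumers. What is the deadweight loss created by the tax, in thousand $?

Rewrite in direct form: qd = 296 − 5p and qs = 2.5p + 176.
Before the tax: set 296 − 5p = 2.5p + 176 → p* = $16, q* = 216.
With the tax collected from consumers, demand (in seller-price terms) shifts: qd = 296 − 5(p + 6).
Solving gives q = 206 with consumers paying $18 and sellers receiving $12 (the $6 wedge).
Quantity falls by |ΔQ| = |216 − 206| = 10.
DWL = ½ · t · |ΔQ| = ½ · 6 · 10 = $30.

Deadweight loss = $30 thousand.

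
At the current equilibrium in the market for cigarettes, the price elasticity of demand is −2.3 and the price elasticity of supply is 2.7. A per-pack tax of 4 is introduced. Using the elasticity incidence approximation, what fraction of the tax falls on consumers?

Incidence ratio: consumers' share ≈ εs / (εs + |εd|) = 2.7 / (2.7 + 2.3) = 0.54.
Supply is the more elastic side, so consumers bear the larger share.

Consumers' share ≈ 0.54.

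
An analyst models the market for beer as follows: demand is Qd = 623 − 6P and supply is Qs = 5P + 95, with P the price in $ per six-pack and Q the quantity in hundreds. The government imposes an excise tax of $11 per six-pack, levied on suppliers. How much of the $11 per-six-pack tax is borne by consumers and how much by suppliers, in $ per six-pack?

Before the tax: set 623 − 6P = 5P + 95 → P* = $48, Q* = 335.
With the tax collected from suppliers, supply shifts: Qs = 5(P − 11) + 95.
New equilibrium: consumers pay $53, suppliers receive $42, Q = 305. (Wedge: Pb − Ps = 11.)
Burden on consumers: $5; on suppliers: $6. (They sum to $11.)
The less price-elastic side of the market bears the larger share of a per-unit tax.

Consumers bear $5 per six-pack; suppliers bear $6 per six-pack.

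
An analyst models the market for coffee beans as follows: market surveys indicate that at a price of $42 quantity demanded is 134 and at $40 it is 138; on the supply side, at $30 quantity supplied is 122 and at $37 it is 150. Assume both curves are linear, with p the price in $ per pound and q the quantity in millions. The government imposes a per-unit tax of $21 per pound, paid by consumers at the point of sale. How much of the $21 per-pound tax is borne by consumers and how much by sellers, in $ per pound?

Demand slope: (138 − 134)/(40 − 42) = -2, so qd = 218 − 2p.
Supply slope: (150 − 122)/(37 − 30) = 4, so qs = 4p + 2.
Without the tax, 218 − 2p = 4p + 2 gives 6p = 216, so p* = $36 and q* = 146.
With the tax collected from consumers, demand (in seller-price terms) shifts: qd = 218 − 2(p + 21).
New equilibrium: consumers pay $50, sellers receive $29, q = 118. (Wedge: pb − ps = 21.)
Burden on consumers: $14; on sellers: $7. (They sum to $21.)
The less price-elastic side of the market bears the larger share of a per-unit tax.

Consumers bear $14 per pound; sellers bear $7 per pound.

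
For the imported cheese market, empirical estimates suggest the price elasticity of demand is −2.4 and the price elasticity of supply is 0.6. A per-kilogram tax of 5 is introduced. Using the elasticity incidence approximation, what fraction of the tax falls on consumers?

Consumers' share ≈ 0.2.

Incidence ratio: consumers' share ≈ εs / (εs + |εd|) = 0.6 / (0.6 + 2.4) = 0.2.
Supply is the less elastic side, so consumers bear the smaller share.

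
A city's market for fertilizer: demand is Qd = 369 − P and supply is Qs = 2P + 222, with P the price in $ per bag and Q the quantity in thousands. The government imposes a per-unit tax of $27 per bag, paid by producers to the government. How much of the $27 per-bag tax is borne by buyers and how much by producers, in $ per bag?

Buyers bear $18 per bag; producers bear $9 per bag.

Before the tax: set 369 − P = 2P + 222 → P* = $49, Q* = 320.
With the tax collected from producers, supply shifts: Qs = 2(P − 27) + 222.
New equilibrium: buyers pay $67, producers receive $40, Q = 302. (Wedge: Pb − Ps = 27.)
Burden on buyers: $18; on producers: $9. (They sum to $27.)
The less price-elastic side of the market bears the larger share of a per-unit tax.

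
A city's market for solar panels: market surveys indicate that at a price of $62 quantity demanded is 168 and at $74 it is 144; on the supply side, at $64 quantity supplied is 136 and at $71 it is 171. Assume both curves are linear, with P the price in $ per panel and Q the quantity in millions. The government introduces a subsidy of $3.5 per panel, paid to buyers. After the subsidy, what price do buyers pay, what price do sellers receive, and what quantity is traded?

Demand slope: (144 − 168)/(74 − 62) = -2, so Qd = 292 − 2P.
Supply slope: (171 − 136)/(71 − 64) = 5, so Qs = 5P − 184.
Without the subsidy, 292 − 2P = 5P − 184 gives 7P = 476, so P* = $68 and Q* = 156.
With a per-unit subsidy paid to buyers, each effectively pays P − 3.5, so demand becomes Qd = 292 − 2(P − 3.5).
New equilibrium: buyers pay $65.5, sellers receive $69, Q = 161. (Wedge: Pb − Ps = −3.5.)

Buyers pay $65.5; sellers receive $69; quantity = 161.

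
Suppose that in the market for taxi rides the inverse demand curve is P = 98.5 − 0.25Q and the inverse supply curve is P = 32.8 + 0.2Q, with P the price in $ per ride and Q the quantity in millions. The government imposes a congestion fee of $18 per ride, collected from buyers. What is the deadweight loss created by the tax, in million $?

Rewrite in direct form: Qd = 394 − 4P and Qs = 5P − 164.
Before the tax: set 394 − 4P = 5P − 164 → P* = $62, Q* = 146.
With the tax collected from buyers, demand (in seller-price terms) shifts: Qd = 394 − 4(P + 18).
New equilibrium: buyers pay $72, sellers receive $54, Q = 106. (Wedge: Pb − Ps = 18.)
Quantity falls by |ΔQ| = |146 − 106| = 40.
DWL = ½ · t · |ΔQ| = ½ · 18 · 40 = $360.

Deadweight loss = $360 million.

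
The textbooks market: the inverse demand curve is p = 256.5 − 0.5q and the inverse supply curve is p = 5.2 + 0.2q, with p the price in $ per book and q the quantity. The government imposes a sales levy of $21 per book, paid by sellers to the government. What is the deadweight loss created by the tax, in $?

Deadweight loss = $315.

Rewrite in direct form: qd = 513 − 2p and qs = 5p − 26.
Without the tax, 513 − 2p = 5p − 26 gives 7p = 539, so p* = $77 and q* = 359.
With the tax collected from sellers, supply shifts: qs = 5(p − 21) − 26.
Solving gives q = 329 with consumers paying $92 and sellers receiving $71 (the $21 wedge).
Quantity falls by |ΔQ| = |359 − 329| = 30.
DWL = ½ · t · |ΔQ| = ½ · 21 · 30 = $315.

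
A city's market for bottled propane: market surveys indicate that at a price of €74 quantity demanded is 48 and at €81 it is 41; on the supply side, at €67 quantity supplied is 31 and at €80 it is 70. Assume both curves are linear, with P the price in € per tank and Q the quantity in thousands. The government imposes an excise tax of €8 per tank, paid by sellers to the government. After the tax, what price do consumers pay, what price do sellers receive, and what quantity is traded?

Demand slope: (41 − 48)/(81 − 74) = -1, so Qd = 122 − P.
Supply slope: (70 − 31)/(80 − 67) = 3, so Qs = 3P − 170.
Without the tax, 122 − P = 3P − 170 gives 4P = 292, so P* = €73 and Q* = 49.
With the tax collected from sellers, supply shifts: Qs = 3(P − 8) − 170.
New equilibrium: consumers pay €79, sellers receive €71, Q = 43. (Wedge: Pb − Ps = 8.)

Consumers pay €79; sellers receive €71; quantity = 43.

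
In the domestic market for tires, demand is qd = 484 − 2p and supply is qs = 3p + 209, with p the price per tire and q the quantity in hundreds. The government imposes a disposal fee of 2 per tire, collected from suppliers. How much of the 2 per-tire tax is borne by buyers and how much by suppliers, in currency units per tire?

Before the tax: set 484 − 2p = 3p + 209 → p* = 55, q* = 374.
With the tax collected from suppliers, supply shifts: qs = 3(p − 2) + 209.
New equilibrium: buyers pay 56.2, suppliers receive 54.2, q = 371.6. (Wedge: pb − ps = 2.)
Burden on buyers: 1.2; on suppliers: 0.8. (They sum to 2.)

Buyers bear 1.2 per tire; suppliers bear 0.8 per tire.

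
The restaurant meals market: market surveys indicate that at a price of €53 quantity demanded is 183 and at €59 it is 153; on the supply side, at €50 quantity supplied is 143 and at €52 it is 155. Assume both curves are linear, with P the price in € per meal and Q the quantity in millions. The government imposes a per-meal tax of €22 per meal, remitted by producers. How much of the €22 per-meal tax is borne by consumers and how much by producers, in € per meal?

Demand slope: (153 − 183)/(59 − 53) = -5, so Qd = 448 − 5P.
Supply slope: (155 − 143)/(52 − 50) = 6, so Qs = 6P − 157.
Before the tax: set 448 − 5P = 6P − 157 → P* = €55, Q* = 173.
With the tax collected from producers, supply shifts: Qs = 6(P − 22) − 157.
New equilibrium: consumers pay €67, producers receive €45, Q = 113. (Wedge: Pb − Ps = 22.)
Burden on consumers: €12; on producers: €10. (They sum to €22.)
The less price-elastic side of the market bears the larger share of a per-unit tax.

Consumers bear €12 per meal; producers bear €10 per meal.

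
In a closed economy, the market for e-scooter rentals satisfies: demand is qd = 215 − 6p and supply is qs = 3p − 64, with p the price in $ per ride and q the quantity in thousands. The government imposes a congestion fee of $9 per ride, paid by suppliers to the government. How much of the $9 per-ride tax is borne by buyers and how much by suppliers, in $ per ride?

Without the tax, 215 − 6p = 3p − 64 gives 9p = 279, so p* = $31 and q* = 29.
With the tax collected from suppliers, supply shifts: qs = 3(p − 9) − 64.
Solving gives q = 11 with buyers paying $34 and suppliers receiving $25 (the $9 wedge).
Burden on buyers: $3; on suppliers: $6. (They sum to $9.)

Buyers bear $3 per ride; suppliers bear $6 per ride.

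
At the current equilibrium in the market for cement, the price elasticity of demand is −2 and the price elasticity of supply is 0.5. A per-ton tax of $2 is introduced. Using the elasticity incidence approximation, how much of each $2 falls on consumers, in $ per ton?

Incidence ratio: consumers' share ≈ εs / (εs + |εd|) = 0.5 / (0.5 + 2) = 0.2.
So consumers bear ≈ 0.2 × $2 = $0.4; sellers bear $1.6.

Consumers bear ≈ $0.4 per ton.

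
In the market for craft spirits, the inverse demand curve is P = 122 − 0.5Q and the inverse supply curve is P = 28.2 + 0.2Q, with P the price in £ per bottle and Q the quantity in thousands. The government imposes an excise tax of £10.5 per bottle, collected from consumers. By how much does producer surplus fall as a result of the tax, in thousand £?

Producer surplus falls by £379.5 thousand.

Inverting to Q(P) form: Qd = 244 − 2P; Qs = 5P − 141.
Without the tax, 244 − 2P = 5P − 141 gives 7P = 385, so P* = £55 and Q* = 134.
With the tax collected from consumers, demand (in seller-price terms) shifts: Qd = 244 − 2(P + 10.5).
New equilibrium: consumers pay £62.5, sellers receive £52, Q = 119. (Wedge: Pb − Ps = 10.5.)
ΔPS is the trapezoid between Q = 119 and Q = 134 of height £3: ½ · (134 + 119) · 3 = £379.5.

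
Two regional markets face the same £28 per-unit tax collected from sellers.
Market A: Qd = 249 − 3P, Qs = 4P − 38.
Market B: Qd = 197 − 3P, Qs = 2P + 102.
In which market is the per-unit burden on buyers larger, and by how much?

Market A: pre-tax P* = £41, Q* = 126; post-tax Q = 78; per-unit burden on buyers = £16.
Market B: pre-tax P* = £19, Q* = 140; post-tax Q = 106.4; per-unit burden on buyers = £11.2.
Difference: £16 vs £11.2 → market A is larger by £4.8.

Market A, by £4.8.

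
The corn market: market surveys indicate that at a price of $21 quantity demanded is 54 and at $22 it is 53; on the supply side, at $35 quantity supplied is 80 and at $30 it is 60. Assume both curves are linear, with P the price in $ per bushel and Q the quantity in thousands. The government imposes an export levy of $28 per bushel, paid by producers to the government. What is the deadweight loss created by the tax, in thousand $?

Demand slope: (53 − 54)/(22 − 21) = -1, so Qd = 75 − P.
Supply slope: (60 − 80)/(30 − 35) = 4, so Qs = 4P − 60.
Before the tax: set 75 − P = 4P − 60 → P* = $27, Q* = 48.
With the tax collected from producers, supply shifts: Qs = 4(P − 28) − 60.
Solving gives Q = 25.6 with consumers paying $49.4 and producers receiving $21.4 (the $28 wedge).
Quantity falls by |ΔQ| = |48 − 25.6| = 22.4.
DWL = ½ · t · |ΔQ| = ½ · 28 · 22.4 = $313.6.

Deadweight loss = $313.6 thousand.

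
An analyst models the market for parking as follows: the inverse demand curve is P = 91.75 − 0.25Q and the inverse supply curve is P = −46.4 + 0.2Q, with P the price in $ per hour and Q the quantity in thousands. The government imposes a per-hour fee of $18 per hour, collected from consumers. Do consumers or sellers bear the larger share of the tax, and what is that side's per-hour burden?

Inverting to Q(P) form: Qd = 367 − 4P; Qs = 5P + 232.
Without the tax, 367 − 4P = 5P + 232 gives 9P = 135, so P* = $15 and Q* = 307.
With the tax collected from consumers, demand (in seller-price terms) shifts: Qd = 367 − 4(P + 18).
Solving gives Q = 267 with consumers paying $25 and sellers receiving $7 (the $18 wedge).
Per-hour burden: consumers $10, sellers $8.
Consumers take the larger share because demand is less price-elastic here (demand slope 4 vs supply slope 5).
The less price-elastic side of the market bears the larger share of a per-unit tax.

Consumers bear the larger share: $10 per hour.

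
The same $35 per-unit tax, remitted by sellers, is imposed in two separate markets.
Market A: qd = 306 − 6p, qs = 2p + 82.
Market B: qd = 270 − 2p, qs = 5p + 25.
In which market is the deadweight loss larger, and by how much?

Market A: pre-tax p* = $28, q* = 138; post-tax q = 85.5; deadweight loss = $918.75.
Market B: pre-tax p* = $35, q* = 200; post-tax q = 150; deadweight loss = $875.
Difference: $918.75 vs $875 → market A is larger by $43.75.

Market A, by $43.75.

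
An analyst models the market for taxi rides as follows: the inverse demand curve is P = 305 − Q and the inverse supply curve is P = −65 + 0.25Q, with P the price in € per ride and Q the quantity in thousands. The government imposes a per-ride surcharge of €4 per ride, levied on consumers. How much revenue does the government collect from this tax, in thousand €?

Tax revenue = €1171.2 thousand.

Inverting to Q(P) form: Qd = 305 − P; Qs = 4P + 260.
Before the tax: set 305 − P = 4P + 260 → P* = €9, Q* = 296.
With the tax collected from consumers, demand (in seller-price terms) shifts: Qd = 305 − (P + 4).
New equilibrium: consumers pay €12.2, producers receive €8.2, Q = 292.8. (Wedge: Pb − Ps = 4.)
Revenue = t · Q = 4 · 292.8 = €1171.2.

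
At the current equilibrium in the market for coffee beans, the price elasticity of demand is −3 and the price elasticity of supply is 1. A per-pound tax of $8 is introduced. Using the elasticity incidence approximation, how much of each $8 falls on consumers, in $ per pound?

Consumers bear ≈ $2 per pound.

Incidence ratio: consumers' share ≈ εs / (εs + |εd|) = 1 / (1 + 3) = 0.25.
So consumers bear ≈ 0.25 × $8 = $2; producers bear $6.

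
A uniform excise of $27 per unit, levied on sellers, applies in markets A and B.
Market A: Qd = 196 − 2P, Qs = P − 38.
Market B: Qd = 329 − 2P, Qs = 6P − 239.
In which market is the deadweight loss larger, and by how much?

Market B, by $303.75.

Market A: pre-tax P* = $78, Q* = 40; post-tax Q = 22; deadweight loss = $243.
Market B: pre-tax P* = $71, Q* = 187; post-tax Q = 146.5; deadweight loss = $546.75.
Difference: $243 vs $546.75 → market B is larger by $303.75.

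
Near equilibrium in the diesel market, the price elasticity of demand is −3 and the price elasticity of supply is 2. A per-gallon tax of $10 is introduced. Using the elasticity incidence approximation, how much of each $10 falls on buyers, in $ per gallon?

Incidence ratio: buyers' share ≈ εs / (εs + |εd|) = 2 / (2 + 3) = 0.4.
So buyers bear ≈ 0.4 × $10 = $4; suppliers bear $6.

Buyers bear ≈ $4 per gallon.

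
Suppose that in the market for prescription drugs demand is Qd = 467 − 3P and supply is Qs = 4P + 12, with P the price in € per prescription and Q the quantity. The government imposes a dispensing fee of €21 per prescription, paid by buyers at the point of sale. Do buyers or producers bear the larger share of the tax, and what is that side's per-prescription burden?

Without the tax, 467 − 3P = 4P + 12 gives 7P = 455, so P* = €65 and Q* = 272.
With the tax collected from buyers, demand (in seller-price terms) shifts: Qd = 467 − 3(P + 21).
Solving gives Q = 236 with buyers paying €77 and producers receiving €56 (the €21 wedge).
Per-prescription burden: buyers €12, producers €9.
Buyers take the larger share because demand is less price-elastic here (demand slope 3 vs supply slope 4).

Buyers bear the larger share: €12 per prescription.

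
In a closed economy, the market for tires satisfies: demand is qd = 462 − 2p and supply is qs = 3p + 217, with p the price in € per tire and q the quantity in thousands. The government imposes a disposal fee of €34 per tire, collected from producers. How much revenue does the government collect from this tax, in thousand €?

Tax revenue = €10988.8 thousand.

Before the tax: set 462 − 2p = 3p + 217 → p* = €49, q* = 364.
With the tax collected from producers, supply shifts: qs = 3(p − 34) + 217.
Solving gives q = 323.2 with buyers paying €69.4 and producers receiving €35.4 (the €34 wedge).
Revenue = t · Q = 34 · 323.2 = €10988.8.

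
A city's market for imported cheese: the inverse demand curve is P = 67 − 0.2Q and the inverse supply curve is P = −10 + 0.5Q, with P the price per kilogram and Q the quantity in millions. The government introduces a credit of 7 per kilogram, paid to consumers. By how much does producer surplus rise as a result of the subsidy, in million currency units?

Inverting to Q(P) form: Qd = 335 − 5P; Qs = 2P + 20.
Without the subsidy, 335 − 5P = 2P + 20 gives 7P = 315, so P* = 45 and Q* = 110.
With a per-unit subsidy paid to consumers, each effectively pays P − 7, so demand becomes Qd = 335 − 5(P − 7).
Solving gives Q = 120 with consumers paying 43 and sellers receiving 50 (the 7 wedge).
ΔPS is the trapezoid between Q = 120 and Q = 110 of height 5: ½ · (110 + 120) · 5 = 575.

Producer surplus rises by 575 million.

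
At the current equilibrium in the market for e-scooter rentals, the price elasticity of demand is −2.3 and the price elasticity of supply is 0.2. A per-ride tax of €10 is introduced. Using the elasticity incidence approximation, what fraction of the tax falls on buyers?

Incidence ratio: buyers' share ≈ εs / (εs + |εd|) = 0.2 / (0.2 + 2.3) = 0.08.
Supply is the less elastic side, so buyers bear the smaller share.

Buyers' share ≈ 0.08.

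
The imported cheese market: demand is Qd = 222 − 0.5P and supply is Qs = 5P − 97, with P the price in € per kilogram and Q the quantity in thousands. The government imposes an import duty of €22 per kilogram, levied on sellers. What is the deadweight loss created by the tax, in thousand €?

Without the tax, 222 − 0.5P = 5P − 97 gives 5.5P = 319, so P* = €58 and Q* = 193.
With the tax collected from sellers, supply shifts: Qs = 5(P − 22) − 97.
Solving gives Q = 183 with buyers paying €78 and sellers receiving €56 (the €22 wedge).
Quantity falls by |ΔQ| = |193 − 183| = 10.
DWL = ½ · t · |ΔQ| = ½ · 22 · 10 = €110.

Deadweight loss = €110 thousand.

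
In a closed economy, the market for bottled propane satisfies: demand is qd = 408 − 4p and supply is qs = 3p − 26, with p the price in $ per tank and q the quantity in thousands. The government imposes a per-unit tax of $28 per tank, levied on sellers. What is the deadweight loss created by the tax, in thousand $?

Without the tax, 408 − 4p = 3p − 26 gives 7p = 434, so p* = $62 and q* = 160.
With the tax collected from sellers, supply shifts: qs = 3(p − 28) − 26.
New equilibrium: buyers pay $74, sellers receive $46, q = 112. (Wedge: pb − ps = 28.)
Quantity falls by |ΔQ| = |160 − 112| = 48.
DWL = ½ · t · |ΔQ| = ½ · 28 · 48 = $672.

Deadweight loss = $672 thousand.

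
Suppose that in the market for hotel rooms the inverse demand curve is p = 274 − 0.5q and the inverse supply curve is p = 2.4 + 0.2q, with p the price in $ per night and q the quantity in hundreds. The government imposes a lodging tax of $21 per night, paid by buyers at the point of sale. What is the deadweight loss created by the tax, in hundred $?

Inverting to q(p) form: qd = 548 − 2p; qs = 5p − 12.
Without the tax, 548 − 2p = 5p − 12 gives 7p = 560, so p* = $80 and q* = 388.
With the tax collected from buyers, demand (in seller-price terms) shifts: qd = 548 − 2(p + 21).
New equilibrium: buyers pay $95, producers receive $74, q = 358. (Wedge: pb − ps = 21.)
Quantity falls by |ΔQ| = |388 − 358| = 30.
DWL = ½ · t · |ΔQ| = ½ · 21 · 30 = $315.

Deadweight loss = $315 hundred.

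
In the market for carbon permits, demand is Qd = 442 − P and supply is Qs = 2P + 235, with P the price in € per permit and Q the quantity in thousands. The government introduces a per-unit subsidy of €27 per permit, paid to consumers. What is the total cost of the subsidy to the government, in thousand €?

Before the subsidy: set 442 − P = 2P + 235 → P* = €69, Q* = 373.
With a per-unit subsidy paid to consumers, each effectively pays P − 27, so demand becomes Qd = 442 − (P − 27).
Solving gives Q = 391 with consumers paying €51 and suppliers receiving €78 (the €27 wedge).
Outlay = t · Q = 27 · 391 = €10557.

Government outlay = €10557 thousand.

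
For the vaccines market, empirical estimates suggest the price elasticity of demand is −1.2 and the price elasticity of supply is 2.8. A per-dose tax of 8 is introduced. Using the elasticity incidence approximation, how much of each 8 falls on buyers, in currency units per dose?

Buyers bear ≈ 5.6 per dose.

Incidence ratio: buyers' share ≈ εs / (εs + |εd|) = 2.8 / (2.8 + 1.2) = 0.7.
So buyers bear ≈ 0.7 × 8 = 5.6; producers bear 2.4.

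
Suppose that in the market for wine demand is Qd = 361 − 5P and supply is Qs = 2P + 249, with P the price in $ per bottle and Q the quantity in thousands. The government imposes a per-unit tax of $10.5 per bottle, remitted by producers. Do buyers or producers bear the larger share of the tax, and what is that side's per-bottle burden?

Without the tax, 361 − 5P = 2P + 249 gives 7P = 112, so P* = $16 and Q* = 281.
With the tax collected from producers, supply shifts: Qs = 2(P − 10.5) + 249.
Solving gives Q = 266 with buyers paying $19 and producers receiving $8.5 (the $10.5 wedge).
Per-bottle burden: buyers $3, producers $7.5.
Producers take the larger share because supply is less price-elastic here (demand slope 5 vs supply slope 2).

Producers bear the larger share: $7.5 per bottle.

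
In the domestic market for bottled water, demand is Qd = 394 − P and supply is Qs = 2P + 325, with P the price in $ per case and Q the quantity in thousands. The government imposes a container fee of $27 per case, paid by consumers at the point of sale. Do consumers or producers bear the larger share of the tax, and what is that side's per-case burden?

Consumers bear the larger share: $18 per case.

Without the tax, 394 − P = 2P + 325 gives 3P = 69, so P* = $23 and Q* = 371.
With the tax collected from consumers, demand (in seller-price terms) shifts: Qd = 394 − (P + 27).
Solving gives Q = 353 with consumers paying $41 and producers receiving $14 (the $27 wedge).
Per-case burden: consumers $18, producers $9.
Consumers take the larger share because demand is less price-elastic here (demand slope 1 vs supply slope 2).
The less price-elastic side of the market bears the larger share of a per-unit tax.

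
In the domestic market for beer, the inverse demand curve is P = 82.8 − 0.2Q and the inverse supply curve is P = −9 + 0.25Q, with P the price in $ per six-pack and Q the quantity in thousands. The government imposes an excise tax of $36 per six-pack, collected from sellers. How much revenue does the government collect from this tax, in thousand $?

Tax revenue = $4464 thousand.

Rewrite in direct form: Qd = 414 − 5P and Qs = 4P + 36.
Without the tax, 414 − 5P = 4P + 36 gives 9P = 378, so P* = $42 and Q* = 204.
With the tax collected from sellers, supply shifts: Qs = 4(P − 36) + 36.
Solving gives Q = 124 with buyers paying $58 and sellers receiving $22 (the $36 wedge).
Revenue = t · Q = 36 · 124 = $4464.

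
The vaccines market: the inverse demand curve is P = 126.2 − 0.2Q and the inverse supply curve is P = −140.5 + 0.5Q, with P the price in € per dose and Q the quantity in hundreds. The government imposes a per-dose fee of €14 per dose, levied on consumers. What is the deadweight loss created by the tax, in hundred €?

Rewrite in direct form: Qd = 631 − 5P and Qs = 2P + 281.
Without the tax, 631 − 5P = 2P + 281 gives 7P = 350, so P* = €50 and Q* = 381.
With the tax collected from consumers, demand (in seller-price terms) shifts: Qd = 631 − 5(P + 14).
Solving gives Q = 361 with consumers paying €54 and producers receiving €40 (the €14 wedge).
Quantity falls by |ΔQ| = |381 − 361| = 20.
DWL = ½ · t · |ΔQ| = ½ · 14 · 20 = €140.

Deadweight loss = €140 hundred.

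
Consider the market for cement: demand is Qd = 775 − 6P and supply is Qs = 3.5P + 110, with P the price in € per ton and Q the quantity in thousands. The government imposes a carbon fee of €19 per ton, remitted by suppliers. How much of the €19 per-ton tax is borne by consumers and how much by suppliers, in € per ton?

Consumers bear €7 per ton; suppliers bear €12 per ton.

Before the tax: set 775 − 6P = 3.5P + 110 → P* = €70, Q* = 355.
With the tax collected from suppliers, supply shifts: Qs = 3.5(P − 19) + 110.
Solving gives Q = 313 with consumers paying €77 and suppliers receiving €58 (the €19 wedge).
Burden on consumers: €7; on suppliers: €12. (They sum to €19.)
The less price-elastic side of the market bears the larger share of a per-unit tax.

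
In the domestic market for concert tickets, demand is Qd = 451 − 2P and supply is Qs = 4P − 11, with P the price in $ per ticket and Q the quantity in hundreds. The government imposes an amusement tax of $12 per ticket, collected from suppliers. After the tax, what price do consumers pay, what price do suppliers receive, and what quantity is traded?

Before the tax: set 451 − 2P = 4P − 11 → P* = $77, Q* = 297.
With the tax collected from suppliers, supply shifts: Qs = 4(P − 12) − 11.
New equilibrium: consumers pay $85, suppliers receive $73, Q = 281. (Wedge: Pb − Ps = 12.)
The less price-elastic side of the market bears the larger share of a per-unit tax.

Consumers pay $85; suppliers receive $73; quantity = 281.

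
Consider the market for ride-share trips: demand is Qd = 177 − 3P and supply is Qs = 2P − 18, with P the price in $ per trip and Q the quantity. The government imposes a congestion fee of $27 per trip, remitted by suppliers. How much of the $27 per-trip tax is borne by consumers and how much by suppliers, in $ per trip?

Without the tax, 177 − 3P = 2P − 18 gives 5P = 195, so P* = $39 and Q* = 60.
With the tax collected from suppliers, supply shifts: Qs = 2(P − 27) − 18.
New equilibrium: consumers pay $49.8, suppliers receive $22.8, Q = 27.6. (Wedge: Pb − Ps = 27.)
Burden on consumers: $10.8; on suppliers: $16.2. (They sum to $27.)
The less price-elastic side of the market bears the larger share of a per-unit tax.

Consumers bear $10.8 per trip; suppliers bear $16.2 per trip.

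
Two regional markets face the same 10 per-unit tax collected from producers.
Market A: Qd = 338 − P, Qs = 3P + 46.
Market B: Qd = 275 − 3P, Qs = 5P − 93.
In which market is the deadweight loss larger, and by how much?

Market A: pre-tax P* = 73, Q* = 265; post-tax Q = 257.5; deadweight loss = 37.5.
Market B: pre-tax P* = 46, Q* = 137; post-tax Q = 118.25; deadweight loss = 93.75.
Difference: 37.5 vs 93.75 → market B is larger by 56.25.

Market B, by 56.25.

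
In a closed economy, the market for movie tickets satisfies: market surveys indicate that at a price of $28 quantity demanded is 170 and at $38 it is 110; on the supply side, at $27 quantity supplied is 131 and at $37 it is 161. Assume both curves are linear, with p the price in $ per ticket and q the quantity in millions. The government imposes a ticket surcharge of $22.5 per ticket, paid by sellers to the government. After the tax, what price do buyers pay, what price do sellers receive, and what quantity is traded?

Buyers pay $39.5; sellers receive $17; quantity = 101.

Demand slope: (110 − 170)/(38 − 28) = -6, so qd = 338 − 6p.
Supply slope: (161 − 131)/(37 − 27) = 3, so qs = 3p + 50.
Before the tax: set 338 − 6p = 3p + 50 → p* = $32, q* = 146.
With the tax collected from sellers, supply shifts: qs = 3(p − 22.5) + 50.
Solving gives q = 101 with buyers paying $39.5 and sellers receiving $17 (the $22.5 wedge).
The less price-elastic side of the market bears the larger share of a per-unit tax.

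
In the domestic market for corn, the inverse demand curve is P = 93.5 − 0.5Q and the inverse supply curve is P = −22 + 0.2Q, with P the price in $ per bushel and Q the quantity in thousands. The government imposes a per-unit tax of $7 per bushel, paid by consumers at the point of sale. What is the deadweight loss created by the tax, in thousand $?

Deadweight loss = $35 thousand.

Inverting to Q(P) form: Qd = 187 − 2P; Qs = 5P + 110.
Before the tax: set 187 − 2P = 5P + 110 → P* = $11, Q* = 165.
With the tax collected from consumers, demand (in seller-price terms) shifts: Qd = 187 − 2(P + 7).
Solving gives Q = 155 with consumers paying $16 and suppliers receiving $9 (the $7 wedge).
Quantity falls by |ΔQ| = |165 − 155| = 10.
DWL = ½ · t · |ΔQ| = ½ · 7 · 10 = $35.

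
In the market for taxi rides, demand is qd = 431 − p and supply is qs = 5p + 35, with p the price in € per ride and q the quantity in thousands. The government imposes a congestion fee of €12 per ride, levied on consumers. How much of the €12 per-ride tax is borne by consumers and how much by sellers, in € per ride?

Without the tax, 431 − p = 5p + 35 gives 6p = 396, so p* = €66 and q* = 365.
With the tax collected from consumers, demand (in seller-price terms) shifts: qd = 431 − (p + 12).
New equilibrium: consumers pay €76, sellers receive €64, q = 355. (Wedge: pb − ps = 12.)
Burden on consumers: €10; on sellers: €2. (They sum to €12.)

Consumers bear €10 per ride; sellers bear €2 per ride.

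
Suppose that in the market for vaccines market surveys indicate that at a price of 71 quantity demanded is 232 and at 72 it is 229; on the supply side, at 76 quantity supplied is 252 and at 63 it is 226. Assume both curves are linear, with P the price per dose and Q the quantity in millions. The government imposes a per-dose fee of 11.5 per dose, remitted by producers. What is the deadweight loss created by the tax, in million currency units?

Deadweight loss = 79.35 million.

Demand slope: (229 − 232)/(72 − 71) = -3, so Qd = 445 − 3P.
Supply slope: (226 − 252)/(63 − 76) = 2, so Qs = 2P + 100.
Before the tax: set 445 − 3P = 2P + 100 → P* = 69, Q* = 238.
With the tax collected from producers, supply shifts: Qs = 2(P − 11.5) + 100.
New equilibrium: consumers pay 73.6, producers receive 62.1, Q = 224.2. (Wedge: Pb − Ps = 11.5.)
Quantity falls by |ΔQ| = |238 − 224.2| = 13.8.
DWL = ½ · t · |ΔQ| = ½ · 11.5 · 13.8 = 79.35.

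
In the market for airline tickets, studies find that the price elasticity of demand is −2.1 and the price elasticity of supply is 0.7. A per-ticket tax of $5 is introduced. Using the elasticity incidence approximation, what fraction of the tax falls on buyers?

Incidence ratio: buyers' share ≈ εs / (εs + |εd|) = 0.7 / (0.7 + 2.1) = 0.25.
Supply is the less elastic side, so buyers bear the smaller share.

Buyers' share ≈ 0.25.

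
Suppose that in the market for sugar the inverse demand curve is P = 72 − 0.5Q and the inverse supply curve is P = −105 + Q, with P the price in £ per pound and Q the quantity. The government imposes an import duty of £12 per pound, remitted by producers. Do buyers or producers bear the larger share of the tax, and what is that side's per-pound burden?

Producers bear the larger share: £8 per pound.

Inverting to Q(P) form: Qd = 144 − 2P; Qs = P + 105.
Without the tax, 144 − 2P = P + 105 gives 3P = 39, so P* = £13 and Q* = 118.
With the tax collected from producers, supply shifts: Qs = (P − 12) + 105.
New equilibrium: buyers pay £17, producers receive £5, Q = 110. (Wedge: Pb − Ps = 12.)
Per-pound burden: buyers £4, producers £8.
Producers take the larger share because supply is less price-elastic here (demand slope 2 vs supply slope 1).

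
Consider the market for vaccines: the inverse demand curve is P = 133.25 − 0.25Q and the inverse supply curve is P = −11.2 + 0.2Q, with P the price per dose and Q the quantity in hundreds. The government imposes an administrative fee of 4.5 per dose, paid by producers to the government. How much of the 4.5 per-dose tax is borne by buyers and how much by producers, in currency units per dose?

Rewrite in direct form: Qd = 533 − 4P and Qs = 5P + 56.
Before the tax: set 533 − 4P = 5P + 56 → P* = 53, Q* = 321.
With the tax collected from producers, supply shifts: Qs = 5(P − 4.5) + 56.
Solving gives Q = 311 with buyers paying 55.5 and producers receiving 51 (the 4.5 wedge).
Burden on buyers: 2.5; on producers: 2. (They sum to 4.5.)

Buyers bear 2.5 per dose; producers bear 2 per dose.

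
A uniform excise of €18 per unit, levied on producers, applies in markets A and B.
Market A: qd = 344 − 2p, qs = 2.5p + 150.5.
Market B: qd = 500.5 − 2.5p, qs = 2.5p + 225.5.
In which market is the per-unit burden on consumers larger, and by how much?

Market A: pre-tax p* = €43, q* = 258; post-tax q = 238; per-unit burden on consumers = €10.
Market B: pre-tax p* = €55, q* = 363; post-tax q = 340.5; per-unit burden on consumers = €9.
Difference: €10 vs €9 → market A is larger by €1.

Market A, by €1.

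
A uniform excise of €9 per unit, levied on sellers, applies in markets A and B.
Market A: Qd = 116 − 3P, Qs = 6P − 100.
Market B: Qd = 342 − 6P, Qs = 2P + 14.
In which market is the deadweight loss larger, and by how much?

Market A, by €20.25.

Market A: pre-tax P* = €24, Q* = 44; post-tax Q = 26; deadweight loss = €81.
Market B: pre-tax P* = €41, Q* = 96; post-tax Q = 82.5; deadweight loss = €60.75.
Difference: €81 vs €60.75 → market A is larger by €20.25.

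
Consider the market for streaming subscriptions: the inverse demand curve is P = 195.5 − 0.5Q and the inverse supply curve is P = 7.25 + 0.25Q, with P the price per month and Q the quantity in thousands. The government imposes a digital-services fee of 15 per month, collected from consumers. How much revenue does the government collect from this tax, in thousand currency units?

Tax revenue = 3465 thousand.

Rewrite in direct form: Qd = 391 − 2P and Qs = 4P − 29.
Before the tax: set 391 − 2P = 4P − 29 → P* = 70, Q* = 251.
With the tax collected from consumers, demand (in seller-price terms) shifts: Qd = 391 − 2(P + 15).
Solving gives Q = 231 with consumers paying 80 and producers receiving 65 (the 15 wedge).
Revenue = t · Q = 15 · 231 = 3465.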